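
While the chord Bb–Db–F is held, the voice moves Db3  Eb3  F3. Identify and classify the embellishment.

The harmony at that moment is Bb minor triad (Bb, Db, F); Eb3 is not a chord tone.
It is approached by step up from Db3 and left by step up to F3.
Step in, step out in the same direction — a passing tone.

Eb3 is a passing tone.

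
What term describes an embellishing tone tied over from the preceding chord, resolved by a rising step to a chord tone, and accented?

Retardation.

Approach: by preparation — the pitch is first a chord tone, then held (tied or repeated) while the harmony changes under it. Departure: up by step. Metric position: strong.
A prepared dissonance that resolves upward by step — a retardation. (The same figure resolving downward would be a suspension.)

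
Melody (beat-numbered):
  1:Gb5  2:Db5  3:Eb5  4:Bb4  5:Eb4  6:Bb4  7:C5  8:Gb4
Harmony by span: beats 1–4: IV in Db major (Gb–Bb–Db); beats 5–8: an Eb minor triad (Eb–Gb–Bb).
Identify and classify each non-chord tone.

The harmony at that moment is Gb major triad (Gb, Bb, Db); Eb5 is not a chord tone.
It is approached by step up from Db5 and left by leap down to Bb4.
Step in, leap out — an escape tone.
The harmony at that moment is Eb minor triad (Eb, Gb, Bb); C5 is not a chord tone.
It is approached by step up from Bb4 and left by leap down to Gb4.
Step in, leap out — an escape tone.

Eb5 (beat 3) — escape tone; C5 (beat 7) — escape tone.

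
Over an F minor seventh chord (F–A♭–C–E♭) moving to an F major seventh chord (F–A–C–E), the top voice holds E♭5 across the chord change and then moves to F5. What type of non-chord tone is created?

E♭5 is a retardation.

The harmony at that moment is F major seventh chord (F, A, C, E); E♭5 is not a chord tone.
It is held over (the same pitch as the preceding E♭5) and left by step up to F5.
Held over from the previous chord and resolving up by step — a retardation.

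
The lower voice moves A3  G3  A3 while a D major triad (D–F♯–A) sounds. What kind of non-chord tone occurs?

G3 is a neighbor tone.

The harmony at that moment is D major triad (D, F♯, A); G3 is not a chord tone.
It is approached by step down from A3 and left by step up to A3.
Step away and step back to the same note — a neighbor tone (lower neighbor).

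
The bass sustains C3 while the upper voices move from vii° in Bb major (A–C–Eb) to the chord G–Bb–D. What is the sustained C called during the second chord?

Pedal tone (pedal point).

The harmony at that moment is G minor triad (G, Bb, D); C3 is not a chord tone.
It is held over (the same pitch as the preceding C3) and then sustained as the same pitch into the next harmony.
Sustained through a change of harmony — a pedal tone.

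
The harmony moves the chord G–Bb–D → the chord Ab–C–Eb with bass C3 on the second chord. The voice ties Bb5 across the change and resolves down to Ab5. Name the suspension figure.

7–6 suspension.

At the second chord the bass is C3. The suspended Bb5 lies a seventh above the bass; after resolving down by step to Ab5, the interval above the bass becomes a sixth.
Suspension figures are named by those two intervals: 7–6.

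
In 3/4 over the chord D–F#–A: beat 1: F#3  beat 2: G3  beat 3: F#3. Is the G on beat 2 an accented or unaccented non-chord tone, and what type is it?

The harmony at that moment is D major triad (D, F#, A); G3 is not a chord tone.
It is approached by step up from F#3 and left by step down to F#3.
Step away and step back to the same note — a neighbor tone (upper neighbor).
It falls on a weak beat, so it is unaccented.

Unaccented neighbor tone.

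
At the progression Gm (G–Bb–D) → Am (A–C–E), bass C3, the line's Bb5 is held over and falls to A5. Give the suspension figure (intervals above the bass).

At the second chord the bass is C3. The suspended Bb5 lies a seventh above the bass; after resolving down by step to A5, the interval above the bass becomes a sixth.
Suspension figures are named by those two intervals: 7–6.

7–6 suspension.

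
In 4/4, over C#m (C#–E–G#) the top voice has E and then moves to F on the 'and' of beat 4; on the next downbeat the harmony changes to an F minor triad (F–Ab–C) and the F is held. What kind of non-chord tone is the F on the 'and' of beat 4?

The harmony at that moment is C# minor triad (C#, E, G#); F is not a chord tone.
It is approached by step up from E and then sustained as the same pitch into the next harmony.
Arriving early and becoming a chord tone when the harmony changes — an anticipation.

Anticipation.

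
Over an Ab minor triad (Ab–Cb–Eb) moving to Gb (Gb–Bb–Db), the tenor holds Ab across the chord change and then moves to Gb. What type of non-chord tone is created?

The harmony at that moment is Gb major triad (Gb, Bb, Db); Ab is not a chord tone.
It is held over (the same pitch as the preceding Ab) and left by step down to Gb.
Held over from the previous chord and resolving down by step — a suspension.

Ab is a suspension.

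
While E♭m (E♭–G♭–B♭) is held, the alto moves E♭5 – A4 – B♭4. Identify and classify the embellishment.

The harmony at that moment is E♭ minor triad (E♭, G♭, B♭); A4 is not a chord tone.
It is approached by leap down from E♭5 and left by step up to B♭4.
Leap in, step out — an appoggiatura.

A4 is an appoggiatura.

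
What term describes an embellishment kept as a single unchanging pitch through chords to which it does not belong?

Pedal tone.

Approach: none. Departure: none — a single pitch is sustained while the chords change around it, passing through harmonies that do not contain it.
No melodic motion at all; the dissonance is created entirely by the moving harmonies against the stationary note — a pedal tone (pedal point).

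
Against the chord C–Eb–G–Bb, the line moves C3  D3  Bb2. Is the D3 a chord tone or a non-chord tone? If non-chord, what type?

The harmony at that moment is C minor seventh chord (C, Eb, G, Bb); D3 is not a chord tone.
It is approached by step up from C3 and left by leap down to Bb2.
Step in, leap out — an escape tone.

Non-chord tone — an escape tone.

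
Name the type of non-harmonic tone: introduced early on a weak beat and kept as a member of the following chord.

Anticipation.

Approach: ahead of the chord change (typically by step), so it is dissonant against the current harmony. Departure: none — the same pitch is restated or held and is a chord tone of the new harmony.
Dissonant first, consonant once the harmony catches up: the note simply arrives early — an anticipation. (The reverse timing, consonant first and dissonant after the change, would be a suspension or retardation.)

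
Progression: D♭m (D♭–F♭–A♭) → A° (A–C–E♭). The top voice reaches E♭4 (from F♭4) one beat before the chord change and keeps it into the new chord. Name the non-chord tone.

E♭4 is an anticipation.

The harmony at that moment is D♭ minor triad (D♭, F♭, A♭); E♭4 is not a chord tone.
It is approached by step down from F♭4 and then sustained as the same pitch into the next harmony.
Arriving early and becoming a chord tone when the harmony changes — an anticipation.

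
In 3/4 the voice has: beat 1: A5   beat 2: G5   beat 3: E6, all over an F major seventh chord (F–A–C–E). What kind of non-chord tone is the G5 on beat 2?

The harmony at that moment is F major seventh chord (F, A, C, E); G5 is not a chord tone.
It is approached by step down from A5 and left by leap up to E6.
Step in, leap out, on a weak beat — an escape tone.

Escape tone.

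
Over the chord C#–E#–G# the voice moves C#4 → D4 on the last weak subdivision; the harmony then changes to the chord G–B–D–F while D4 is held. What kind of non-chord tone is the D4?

The harmony at that moment is C# major triad (C#, E#, G#); D4 is not a chord tone.
It is approached by step up from C#4 and then sustained as the same pitch into the next harmony.
Arriving early and becoming a chord tone when the harmony changes — an anticipation.

D4 is an anticipation.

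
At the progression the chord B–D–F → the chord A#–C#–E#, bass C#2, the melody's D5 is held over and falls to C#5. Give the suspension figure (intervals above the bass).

At the second chord the bass is C#2. The suspended D5 lies a ninth above the bass; after resolving down by step to C#5, the interval above the bass becomes an octave.
Suspension figures are named by those two intervals: 9–8.

9–8 suspension.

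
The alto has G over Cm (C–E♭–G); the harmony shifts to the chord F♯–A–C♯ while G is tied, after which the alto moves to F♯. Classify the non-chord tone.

G is a suspension.

The harmony at that moment is F♯ minor triad (F♯, A, C♯); G is not a chord tone.
It is held over (the same pitch as the preceding G) and left by step down to F♯.
Held over from the previous chord and resolving down by step — a suspension.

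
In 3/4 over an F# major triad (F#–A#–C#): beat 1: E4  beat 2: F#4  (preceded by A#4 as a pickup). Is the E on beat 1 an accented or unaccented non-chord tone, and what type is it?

Accented appoggiatura.

The harmony at that moment is F# major triad (F#, A#, C#); E4 is not a chord tone.
It is approached by leap down from A#4 and left by step up to F#4.
Leap in, step out — an appoggiatura.
It falls on the downbeat, so it is accented.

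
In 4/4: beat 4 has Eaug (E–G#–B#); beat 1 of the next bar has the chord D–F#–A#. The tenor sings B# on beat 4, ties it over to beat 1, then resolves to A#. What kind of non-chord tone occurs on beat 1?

Suspension.

The harmony at that moment is D augmented triad (D, F#, A#); B# is not a chord tone.
It is held over (the same pitch as the preceding B#) and left by step down to A#.
Held over from the previous chord and resolving down by step — a suspension.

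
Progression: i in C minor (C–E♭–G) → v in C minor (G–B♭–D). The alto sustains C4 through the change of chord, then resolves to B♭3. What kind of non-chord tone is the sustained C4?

The harmony at that moment is G minor triad (G, B♭, D); C4 is not a chord tone.
It is held over (the same pitch as the preceding C4) and left by step down to B♭3.
Held over from the previous chord and resolving down by step — a suspension.

C4 is a suspension.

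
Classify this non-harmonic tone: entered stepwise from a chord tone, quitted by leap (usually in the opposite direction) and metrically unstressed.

Approach: by step. Departure: by leap. Metric position: weak.
Step in, leap out, from a weak position — an escape tone (échappée). (It is the mirror image of the appoggiatura, which leaps in and steps out on a strong beat.)

Escape tone.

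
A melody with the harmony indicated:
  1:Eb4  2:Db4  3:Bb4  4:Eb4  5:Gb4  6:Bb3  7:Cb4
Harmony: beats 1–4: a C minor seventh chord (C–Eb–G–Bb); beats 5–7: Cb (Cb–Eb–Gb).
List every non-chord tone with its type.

Db4 (beat 2) — escape tone; Bb3 (beat 6) — appoggiatura.

The harmony at that moment is C minor seventh chord (C, Eb, G, Bb); Db4 is not a chord tone.
It is approached by step down from Eb4 and left by leap up to Bb4.
Step in, leap out — an escape tone.
The harmony at that moment is Cb major triad (Cb, Eb, Gb); Bb3 is not a chord tone.
It is approached by leap down from Gb4 and left by step up to Cb4.
Leap in, step out — an appoggiatura.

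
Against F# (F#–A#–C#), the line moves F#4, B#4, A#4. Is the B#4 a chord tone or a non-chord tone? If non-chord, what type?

Non-chord tone — an appoggiatura.

The harmony at that moment is F# major triad (F#, A#, C#); B#4 is not a chord tone.
It is approached by leap up from F#4 and left by step down to A#4.
Leap in, step out — an appoggiatura.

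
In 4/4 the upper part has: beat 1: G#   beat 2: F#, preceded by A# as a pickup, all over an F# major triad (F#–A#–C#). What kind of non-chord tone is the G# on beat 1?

The harmony at that moment is F# major triad (F#, A#, C#); G# is not a chord tone.
It is approached by step down from A# and left by step down to F#.
Step in, step out in the same direction — a passing tone.

Passing tone.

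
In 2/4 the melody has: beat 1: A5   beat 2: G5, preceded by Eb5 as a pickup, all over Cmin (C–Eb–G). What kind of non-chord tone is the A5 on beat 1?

Appoggiatura.

The harmony at that moment is C minor triad (C, Eb, G); A5 is not a chord tone.
It is approached by leap up from Eb5 and left by step down to G5.
Leap in, step out, metrically accented — an appoggiatura.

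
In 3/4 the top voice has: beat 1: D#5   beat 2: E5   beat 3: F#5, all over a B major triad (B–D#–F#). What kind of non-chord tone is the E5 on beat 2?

The harmony at that moment is B major triad (B, D#, F#); E5 is not a chord tone.
It is approached by step up from D#5 and left by step up to F#5.
Step in, step out in the same direction — a passing tone.

Passing tone.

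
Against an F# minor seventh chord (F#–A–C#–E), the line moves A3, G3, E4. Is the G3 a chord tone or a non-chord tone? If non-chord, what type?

Non-chord tone — an escape tone.

The harmony at that moment is F# minor seventh chord (F#, A, C#, E); G3 is not a chord tone.
It is approached by step down from A3 and left by leap up to E4.
Step in, leap out — an escape tone.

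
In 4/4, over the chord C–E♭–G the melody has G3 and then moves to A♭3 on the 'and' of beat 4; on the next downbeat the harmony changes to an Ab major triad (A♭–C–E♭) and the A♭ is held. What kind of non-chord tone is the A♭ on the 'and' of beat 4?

Anticipation.

The harmony at that moment is C minor triad (C, E♭, G); A♭3 is not a chord tone.
It is approached by step up from G3 and then sustained as the same pitch into the next harmony.
Arriving early and becoming a chord tone when the harmony changes — an anticipation.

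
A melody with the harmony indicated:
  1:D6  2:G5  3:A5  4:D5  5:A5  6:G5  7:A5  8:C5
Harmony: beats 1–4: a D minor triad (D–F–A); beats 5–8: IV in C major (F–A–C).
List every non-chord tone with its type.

G5 (beat 2) — appoggiatura; G5 (beat 6) — neighbor tone.

The harmony at that moment is D minor triad (D, F, A); G5 is not a chord tone.
It is approached by leap down from D6 and left by step up to A5.
Leap in, step out — an appoggiatura.
The harmony at that moment is F major triad (F, A, C); G5 is not a chord tone.
It is approached by step down from A5 and left by step up to A5.
Step away and step back to the same note — a neighbor tone (lower neighbor).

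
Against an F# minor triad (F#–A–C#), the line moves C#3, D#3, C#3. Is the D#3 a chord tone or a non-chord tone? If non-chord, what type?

The harmony at that moment is F# minor triad (F#, A, C#); D#3 is not a chord tone.
It is approached by step up from C#3 and left by step down to C#3.
Step away and step back to the same note — a neighbor tone (upper neighbor).

Non-chord tone — a neighbor tone.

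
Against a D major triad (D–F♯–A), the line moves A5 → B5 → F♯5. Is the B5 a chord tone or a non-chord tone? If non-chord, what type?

Non-chord tone — an escape tone.

The harmony at that moment is D major triad (D, F♯, A); B5 is not a chord tone.
It is approached by step up from A5 and left by leap down to F♯5.
Step in, leap out — an escape tone.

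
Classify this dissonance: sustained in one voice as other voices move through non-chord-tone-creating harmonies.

Approach: none. Departure: none — a single pitch is sustained while the chords change around it, passing through harmonies that do not contain it.
No melodic motion at all; the dissonance is created entirely by the moving harmonies against the stationary note — a pedal tone (pedal point).

Pedal tone.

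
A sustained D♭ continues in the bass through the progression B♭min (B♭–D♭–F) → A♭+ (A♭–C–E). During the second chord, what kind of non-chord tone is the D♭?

Pedal tone (pedal point).

The harmony at that moment is A♭ augmented triad (A♭, C, E); D♭ is not a chord tone.
It is held over (the same pitch as the preceding D♭) and then sustained as the same pitch into the next harmony.
Sustained through a change of harmony — a pedal tone.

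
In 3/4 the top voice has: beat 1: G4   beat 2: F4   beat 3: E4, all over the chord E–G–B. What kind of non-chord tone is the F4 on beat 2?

The harmony at that moment is E minor triad (E, G, B); F4 is not a chord tone.
It is approached by step down from G4 and left by step down to E4.
Step in, step out in the same direction — a passing tone.

Passing tone.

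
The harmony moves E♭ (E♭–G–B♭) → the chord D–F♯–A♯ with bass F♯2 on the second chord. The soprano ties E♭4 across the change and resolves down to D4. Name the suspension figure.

7–6 suspension.

At the second chord the bass is F♯2. The suspended E♭4 lies a seventh above the bass; after resolving down by step to D4, the interval above the bass becomes a sixth.
Suspension figures are named by those two intervals: 7–6.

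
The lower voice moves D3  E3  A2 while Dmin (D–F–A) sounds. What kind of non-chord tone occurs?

E3 is an escape tone.

The harmony at that moment is D minor triad (D, F, A); E3 is not a chord tone.
It is approached by step up from D3 and left by leap down to A2.
Step in, leap out — an escape tone.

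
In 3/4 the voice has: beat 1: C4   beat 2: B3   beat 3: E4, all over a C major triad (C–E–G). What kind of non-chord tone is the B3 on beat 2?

Escape tone.

The harmony at that moment is C major triad (C, E, G); B3 is not a chord tone.
It is approached by step down from C4 and left by leap up to E4.
Step in, leap out, on a weak beat — an escape tone.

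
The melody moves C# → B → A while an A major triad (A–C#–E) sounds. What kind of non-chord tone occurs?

The harmony at that moment is A major triad (A, C#, E); B is not a chord tone.
It is approached by step down from C# and left by step down to A.
Step in, step out in the same direction — a passing tone.

B is a passing tone.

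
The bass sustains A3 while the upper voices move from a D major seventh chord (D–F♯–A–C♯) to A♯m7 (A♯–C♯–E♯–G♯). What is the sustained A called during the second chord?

The harmony at that moment is A♯ minor seventh chord (A♯, C♯, E♯, G♯); A3 is not a chord tone.
It is held over (the same pitch as the preceding A3) and then sustained as the same pitch into the next harmony.
Sustained through a change of harmony — a pedal tone.

Pedal tone (pedal point).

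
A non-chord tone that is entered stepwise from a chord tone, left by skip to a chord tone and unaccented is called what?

Approach: by step. Departure: by leap. Metric position: weak.
Step in, leap out, from a weak position — an escape tone (échappée). (It is the mirror image of the appoggiatura, which leaps in and steps out on a strong beat.)

Escape tone.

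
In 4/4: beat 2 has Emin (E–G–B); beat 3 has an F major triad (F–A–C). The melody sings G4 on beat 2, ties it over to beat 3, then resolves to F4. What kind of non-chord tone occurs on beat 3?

Suspension.

The harmony at that moment is F major triad (F, A, C); G4 is not a chord tone.
It is held over (the same pitch as the preceding G4) and left by step down to F4.
Held over from the previous chord and resolving down by step — a suspension.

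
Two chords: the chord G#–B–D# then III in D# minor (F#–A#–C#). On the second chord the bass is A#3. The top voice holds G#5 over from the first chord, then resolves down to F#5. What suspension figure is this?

7–6 suspension.

At the second chord the bass is A#3. The suspended G#5 lies a seventh above the bass; after resolving down by step to F#5, the interval above the bass becomes a sixth.
Suspension figures are named by those two intervals: 7–6.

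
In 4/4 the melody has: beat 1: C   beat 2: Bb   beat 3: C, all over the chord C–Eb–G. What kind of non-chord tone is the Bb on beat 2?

Lower neighbor tone.

The harmony at that moment is C minor triad (C, Eb, G); Bb is not a chord tone.
It is approached by step down from C and left by step up to C.
Step away and step back to the same note — a neighbor tone (lower neighbor).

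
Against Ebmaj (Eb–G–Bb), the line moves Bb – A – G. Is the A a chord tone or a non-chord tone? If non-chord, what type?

The harmony at that moment is Eb major triad (Eb, G, Bb); A is not a chord tone.
It is approached by step down from Bb and left by step down to G.
Step in, step out in the same direction — a passing tone.

Non-chord tone — a passing tone.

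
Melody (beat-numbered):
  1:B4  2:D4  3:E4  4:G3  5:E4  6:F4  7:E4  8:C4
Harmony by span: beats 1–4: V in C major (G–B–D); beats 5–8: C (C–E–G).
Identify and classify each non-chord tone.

E4 (beat 3) — escape tone; F4 (beat 6) — neighbor tone.

The harmony at that moment is G major triad (G, B, D); E4 is not a chord tone.
It is approached by step up from D4 and left by leap down to G3.
Step in, leap out — an escape tone.
The harmony at that moment is C major triad (C, E, G); F4 is not a chord tone.
It is approached by step up from E4 and left by step down to E4.
Step away and step back to the same note — a neighbor tone (upper neighbor).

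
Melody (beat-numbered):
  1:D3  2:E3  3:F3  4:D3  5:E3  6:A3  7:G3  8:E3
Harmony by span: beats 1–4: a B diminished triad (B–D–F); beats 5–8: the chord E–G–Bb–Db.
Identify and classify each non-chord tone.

E3 (beat 2) — passing tone; A3 (beat 6) — appoggiatura.

The harmony at that moment is B diminished triad (B, D, F); E3 is not a chord tone.
It is approached by step up from D3 and left by step up to F3.
Step in, step out in the same direction — a passing tone.
The harmony at that moment is E diminished seventh chord (E, G, Bb, Db); A3 is not a chord tone.
It is approached by leap up from E3 and left by step down to G3.
Leap in, step out — an appoggiatura.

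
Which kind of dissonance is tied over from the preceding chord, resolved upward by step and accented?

Approach: by preparation — the pitch is first a chord tone, then held (tied or repeated) while the harmony changes under it. Departure: up by step. Metric position: strong.
A prepared dissonance that resolves upward by step — a retardation. (The same figure resolving downward would be a suspension.)

Retardation.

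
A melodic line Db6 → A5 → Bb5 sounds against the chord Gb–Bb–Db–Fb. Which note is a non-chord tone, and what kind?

The harmony at that moment is Gb dominant seventh chord (Gb, Bb, Db, Fb); A5 is not a chord tone.
It is approached by leap down from Db6 and left by step up to Bb5.
Leap in, step out — an appoggiatura.

A5 is an appoggiatura.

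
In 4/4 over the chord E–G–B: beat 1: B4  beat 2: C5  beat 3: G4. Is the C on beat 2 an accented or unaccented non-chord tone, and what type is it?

Unaccented escape tone.

The harmony at that moment is E minor triad (E, G, B); C5 is not a chord tone.
It is approached by step up from B4 and left by leap down to G4.
Step in, leap out — an escape tone.
It falls on a weak beat, so it is unaccented.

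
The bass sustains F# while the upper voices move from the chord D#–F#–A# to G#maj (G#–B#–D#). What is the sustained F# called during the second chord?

Pedal tone (pedal point).

The harmony at that moment is G# major triad (G#, B#, D#); F# is not a chord tone.
It is held over (the same pitch as the preceding F#) and then sustained as the same pitch into the next harmony.
Sustained through a change of harmony — a pedal tone.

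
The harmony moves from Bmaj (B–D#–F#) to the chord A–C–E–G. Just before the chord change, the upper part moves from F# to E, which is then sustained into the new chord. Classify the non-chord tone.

E is an anticipation.

The harmony at that moment is B major triad (B, D#, F#); E is not a chord tone.
It is approached by step down from F# and then sustained as the same pitch into the next harmony.
Arriving early and becoming a chord tone when the harmony changes — an anticipation.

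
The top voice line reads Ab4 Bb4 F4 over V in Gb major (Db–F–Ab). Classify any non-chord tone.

The harmony at that moment is Db major triad (Db, F, Ab); Bb4 is not a chord tone.
It is approached by step up from Ab4 and left by leap down to F4.
Step in, leap out — an escape tone.

Bb4 is an escape tone.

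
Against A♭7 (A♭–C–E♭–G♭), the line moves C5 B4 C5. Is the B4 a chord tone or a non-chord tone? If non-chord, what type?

Non-chord tone — a neighbor tone.

The harmony at that moment is A♭ dominant seventh chord (A♭, C, E♭, G♭); B4 is not a chord tone.
It is approached by step down from C5 and left by step up to C5.
Step away and step back to the same note — a neighbor tone (lower neighbor).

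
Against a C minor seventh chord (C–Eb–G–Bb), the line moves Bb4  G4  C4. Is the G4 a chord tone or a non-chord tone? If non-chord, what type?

C minor seventh chord contains C, Eb, G, Bb; G is the fifth, so it is a chord tone.

Chord tone (the fifth of C minor seventh chord).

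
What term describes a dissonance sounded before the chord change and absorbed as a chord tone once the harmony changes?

Approach: ahead of the chord change (typically by step), so it is dissonant against the current harmony. Departure: none — the same pitch is restated or held and is a chord tone of the new harmony.
Dissonant first, consonant once the harmony catches up: the note simply arrives early — an anticipation. (The reverse timing, consonant first and dissonant after the change, would be a suspension or retardation.)

Anticipation.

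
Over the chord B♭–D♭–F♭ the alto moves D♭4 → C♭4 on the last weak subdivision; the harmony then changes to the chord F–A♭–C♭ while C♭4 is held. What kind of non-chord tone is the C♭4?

The harmony at that moment is B♭ diminished triad (B♭, D♭, F♭); C♭4 is not a chord tone.
It is approached by step down from D♭4 and then sustained as the same pitch into the next harmony.
Arriving early and becoming a chord tone when the harmony changes — an anticipation.

C♭4 is an anticipation.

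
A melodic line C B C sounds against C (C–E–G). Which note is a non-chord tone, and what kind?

B is a neighbor tone.

The harmony at that moment is C major triad (C, E, G); B is not a chord tone.
It is approached by step down from C and left by step up to C.
Step away and step back to the same note — a neighbor tone (lower neighbor).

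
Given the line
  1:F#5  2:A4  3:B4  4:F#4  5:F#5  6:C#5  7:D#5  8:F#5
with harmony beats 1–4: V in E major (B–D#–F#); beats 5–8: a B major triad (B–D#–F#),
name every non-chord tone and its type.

The harmony at that moment is B major triad (B, D#, F#); A4 is not a chord tone.
It is approached by leap down from F#5 and left by step up to B4.
Leap in, step out — an appoggiatura.
The harmony at that moment is B major triad (B, D#, F#); C#5 is not a chord tone.
It is approached by leap down from F#5 and left by step up to D#5.
Leap in, step out — an appoggiatura.

A4 (beat 2) — appoggiatura; C#5 (beat 6) — appoggiatura.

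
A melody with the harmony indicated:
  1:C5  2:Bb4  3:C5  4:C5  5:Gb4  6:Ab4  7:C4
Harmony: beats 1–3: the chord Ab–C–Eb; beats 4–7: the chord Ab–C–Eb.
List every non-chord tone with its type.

The harmony at that moment is Ab major triad (Ab, C, Eb); Bb4 is not a chord tone.
It is approached by step down from C5 and left by step up to C5.
Step away and step back to the same note — a neighbor tone (lower neighbor).
The harmony at that moment is Ab major triad (Ab, C, Eb); Gb4 is not a chord tone.
It is approached by leap down from C5 and left by step up to Ab4.
Leap in, step out — an appoggiatura.

Bb4 (beat 2) — neighbor tone; Gb4 (beat 5) — appoggiatura.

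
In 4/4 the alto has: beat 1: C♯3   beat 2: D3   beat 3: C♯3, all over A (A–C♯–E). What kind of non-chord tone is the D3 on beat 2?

The harmony at that moment is A major triad (A, C♯, E); D3 is not a chord tone.
It is approached by step up from C♯3 and left by step down to C♯3.
Step away and step back to the same note — a neighbor tone (upper neighbor).

Upper neighbor tone.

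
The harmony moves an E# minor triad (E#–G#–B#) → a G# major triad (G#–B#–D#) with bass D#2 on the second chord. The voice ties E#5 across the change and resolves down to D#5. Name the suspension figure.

At the second chord the bass is D#2. The suspended E#5 lies a ninth above the bass; after resolving down by step to D#5, the interval above the bass becomes an octave.
Suspension figures are named by those two intervals: 9–8.

9–8 suspension.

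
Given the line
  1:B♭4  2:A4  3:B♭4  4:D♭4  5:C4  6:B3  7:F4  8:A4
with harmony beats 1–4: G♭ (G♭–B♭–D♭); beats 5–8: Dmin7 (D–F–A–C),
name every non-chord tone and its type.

The harmony at that moment is G♭ major triad (G♭, B♭, D♭); A4 is not a chord tone.
It is approached by step down from B♭4 and left by step up to B♭4.
Step away and step back to the same note — a neighbor tone (lower neighbor).
The harmony at that moment is D minor seventh chord (D, F, A, C); B3 is not a chord tone.
It is approached by step down from C4 and left by leap up to F4.
Step in, leap out — an escape tone.

A4 (beat 2) — neighbor tone; B3 (beat 6) — escape tone.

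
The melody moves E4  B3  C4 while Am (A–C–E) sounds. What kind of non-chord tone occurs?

B3 is an appoggiatura.

The harmony at that moment is A minor triad (A, C, E); B3 is not a chord tone.
It is approached by leap down from E4 and left by step up to C4.
Leap in, step out — an appoggiatura.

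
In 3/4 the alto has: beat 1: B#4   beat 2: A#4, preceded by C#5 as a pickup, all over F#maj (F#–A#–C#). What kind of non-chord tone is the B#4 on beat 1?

Passing tone.

The harmony at that moment is F# major triad (F#, A#, C#); B#4 is not a chord tone.
It is approached by step down from C#5 and left by step down to A#4.
Step in, step out in the same direction — a passing tone.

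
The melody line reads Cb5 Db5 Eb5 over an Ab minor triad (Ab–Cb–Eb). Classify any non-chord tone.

The harmony at that moment is Ab minor triad (Ab, Cb, Eb); Db5 is not a chord tone.
It is approached by step up from Cb5 and left by step up to Eb5.
Step in, step out in the same direction — a passing tone.

Db5 is a passing tone.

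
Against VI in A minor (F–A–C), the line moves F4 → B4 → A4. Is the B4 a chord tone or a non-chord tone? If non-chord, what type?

Non-chord tone — an appoggiatura.

The harmony at that moment is F major triad (F, A, C); B4 is not a chord tone.
It is approached by leap up from F4 and left by step down to A4.
Leap in, step out — an appoggiatura.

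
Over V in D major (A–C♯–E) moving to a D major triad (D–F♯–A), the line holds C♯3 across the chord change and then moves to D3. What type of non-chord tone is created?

C♯3 is a retardation.

The harmony at that moment is D major triad (D, F♯, A); C♯3 is not a chord tone.
It is held over (the same pitch as the preceding C♯3) and left by step up to D3.
Held over from the previous chord and resolving up by step — a retardation.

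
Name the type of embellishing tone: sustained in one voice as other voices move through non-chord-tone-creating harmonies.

Approach: none. Departure: none — a single pitch is sustained while the chords change around it, passing through harmonies that do not contain it.
No melodic motion at all; the dissonance is created entirely by the moving harmonies against the stationary note — a pedal tone (pedal point).

Pedal tone.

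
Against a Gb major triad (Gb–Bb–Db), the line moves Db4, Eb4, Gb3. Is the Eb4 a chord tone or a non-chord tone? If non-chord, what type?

Non-chord tone — an escape tone.

The harmony at that moment is Gb major triad (Gb, Bb, Db); Eb4 is not a chord tone.
It is approached by step up from Db4 and left by leap down to Gb3.
Step in, leap out — an escape tone.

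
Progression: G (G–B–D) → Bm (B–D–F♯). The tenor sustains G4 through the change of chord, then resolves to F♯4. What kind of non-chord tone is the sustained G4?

G4 is a suspension.

The harmony at that moment is B minor triad (B, D, F♯); G4 is not a chord tone.
It is held over (the same pitch as the preceding G4) and left by step down to F♯4.
Held over from the previous chord and resolving down by step — a suspension.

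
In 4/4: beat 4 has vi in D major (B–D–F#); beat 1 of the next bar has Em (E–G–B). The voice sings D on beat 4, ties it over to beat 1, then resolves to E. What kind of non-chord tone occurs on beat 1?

The harmony at that moment is E minor triad (E, G, B); D is not a chord tone.
It is held over (the same pitch as the preceding D) and left by step up to E.
Held over from the previous chord and resolving up by step — a retardation.

Retardation.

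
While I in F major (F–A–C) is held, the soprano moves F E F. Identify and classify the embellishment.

The harmony at that moment is F major triad (F, A, C); E is not a chord tone.
It is approached by step down from F and left by step up to F.
Step away and step back to the same note — a neighbor tone (lower neighbor).

E is a neighbor tone.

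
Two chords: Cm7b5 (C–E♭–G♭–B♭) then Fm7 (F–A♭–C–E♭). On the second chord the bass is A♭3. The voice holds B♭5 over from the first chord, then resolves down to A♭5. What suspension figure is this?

At the second chord the bass is A♭3. The suspended B♭5 lies a ninth above the bass; after resolving down by step to A♭5, the interval above the bass becomes an octave.
Suspension figures are named by those two intervals: 9–8.

9–8 suspension.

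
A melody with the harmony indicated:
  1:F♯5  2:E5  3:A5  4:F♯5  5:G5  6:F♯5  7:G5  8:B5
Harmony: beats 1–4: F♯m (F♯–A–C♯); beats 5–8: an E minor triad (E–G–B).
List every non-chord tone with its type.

The harmony at that moment is F♯ minor triad (F♯, A, C♯); E5 is not a chord tone.
It is approached by step down from F♯5 and left by leap up to A5.
Step in, leap out — an escape tone.
The harmony at that moment is E minor triad (E, G, B); F♯5 is not a chord tone.
It is approached by step down from G5 and left by step up to G5.
Step away and step back to the same note — a neighbor tone (lower neighbor).

E5 (beat 2) — escape tone; F♯5 (beat 6) — neighbor tone.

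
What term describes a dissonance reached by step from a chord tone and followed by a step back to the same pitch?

Neighbor tone.

Approach: by step. Departure: by step in the opposite direction, back to the starting pitch.
Stepwise on both sides but reversing to return to the same chord tone — a neighbor tone. (Had it continued onward in the same direction it would be a passing tone instead.)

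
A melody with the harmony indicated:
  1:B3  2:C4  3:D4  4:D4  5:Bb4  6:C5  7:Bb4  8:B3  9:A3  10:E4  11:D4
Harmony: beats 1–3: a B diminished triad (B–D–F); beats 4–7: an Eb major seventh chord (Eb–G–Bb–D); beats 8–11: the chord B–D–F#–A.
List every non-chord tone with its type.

The harmony at that moment is B diminished triad (B, D, F); C4 is not a chord tone.
It is approached by step up from B3 and left by step up to D4.
Step in, step out in the same direction — a passing tone.
The harmony at that moment is Eb major seventh chord (Eb, G, Bb, D); C5 is not a chord tone.
It is approached by step up from Bb4 and left by step down to Bb4.
Step away and step back to the same note — a neighbor tone (upper neighbor).
The harmony at that moment is B minor seventh chord (B, D, F#, A); E4 is not a chord tone.
It is approached by leap up from A3 and left by step down to D4.
Leap in, step out — an appoggiatura.

C4 (beat 2) — passing tone; C5 (beat 6) — neighbor tone; E4 (beat 10) — appoggiatura.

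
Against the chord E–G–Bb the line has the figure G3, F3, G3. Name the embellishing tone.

F3 is a neighbor tone.

The harmony at that moment is E diminished triad (E, G, Bb); F3 is not a chord tone.
It is approached by step down from G3 and left by step up to G3.
Step away and step back to the same note — a neighbor tone (lower neighbor).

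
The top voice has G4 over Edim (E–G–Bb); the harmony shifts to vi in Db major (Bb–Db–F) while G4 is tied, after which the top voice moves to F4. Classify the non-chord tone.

The harmony at that moment is Bb minor triad (Bb, Db, F); G4 is not a chord tone.
It is held over (the same pitch as the preceding G4) and left by step down to F4.
Held over from the previous chord and resolving down by step — a suspension.

G4 is a suspension.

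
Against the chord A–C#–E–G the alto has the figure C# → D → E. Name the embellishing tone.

D is a passing tone.

The harmony at that moment is A dominant seventh chord (A, C#, E, G); D is not a chord tone.
It is approached by step up from C# and left by step up to E.
Step in, step out in the same direction — a passing tone.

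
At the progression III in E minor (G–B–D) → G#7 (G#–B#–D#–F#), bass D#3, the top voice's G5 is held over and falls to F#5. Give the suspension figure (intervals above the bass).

At the second chord the bass is D#3. The suspended G5 lies a fourth above the bass; after resolving down by step to F#5, the interval above the bass becomes a third.
Suspension figures are named by those two intervals: 4–3.

4–3 suspension.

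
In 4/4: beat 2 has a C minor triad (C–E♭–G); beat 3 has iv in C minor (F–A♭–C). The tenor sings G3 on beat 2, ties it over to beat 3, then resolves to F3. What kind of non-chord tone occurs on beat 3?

The harmony at that moment is F minor triad (F, A♭, C); G3 is not a chord tone.
It is held over (the same pitch as the preceding G3) and left by step down to F3.
Held over from the previous chord and resolving down by step — a suspension.

Suspension.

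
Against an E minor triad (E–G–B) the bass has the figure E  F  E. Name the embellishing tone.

The harmony at that moment is E minor triad (E, G, B); F is not a chord tone.
It is approached by step up from E and left by step down to E.
Step away and step back to the same note — a neighbor tone (upper neighbor).

F is a neighbor tone.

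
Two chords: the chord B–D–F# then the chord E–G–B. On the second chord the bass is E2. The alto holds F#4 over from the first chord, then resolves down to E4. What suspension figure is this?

At the second chord the bass is E2. The suspended F#4 lies a ninth above the bass; after resolving down by step to E4, the interval above the bass becomes an octave.
Suspension figures are named by those two intervals: 9–8.

9–8 suspension.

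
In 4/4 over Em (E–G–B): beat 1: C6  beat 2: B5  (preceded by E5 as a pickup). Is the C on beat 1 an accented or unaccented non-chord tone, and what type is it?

Accented appoggiatura.

The harmony at that moment is E minor triad (E, G, B); C6 is not a chord tone.
It is approached by leap up from E5 and left by step down to B5.
Leap in, step out — an appoggiatura.
It falls on the downbeat, so it is accented.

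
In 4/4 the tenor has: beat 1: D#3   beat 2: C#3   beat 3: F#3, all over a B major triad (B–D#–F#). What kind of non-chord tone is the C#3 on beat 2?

Escape tone.

The harmony at that moment is B major triad (B, D#, F#); C#3 is not a chord tone.
It is approached by step down from D#3 and left by leap up to F#3.
Step in, leap out, on a weak beat — an escape tone.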